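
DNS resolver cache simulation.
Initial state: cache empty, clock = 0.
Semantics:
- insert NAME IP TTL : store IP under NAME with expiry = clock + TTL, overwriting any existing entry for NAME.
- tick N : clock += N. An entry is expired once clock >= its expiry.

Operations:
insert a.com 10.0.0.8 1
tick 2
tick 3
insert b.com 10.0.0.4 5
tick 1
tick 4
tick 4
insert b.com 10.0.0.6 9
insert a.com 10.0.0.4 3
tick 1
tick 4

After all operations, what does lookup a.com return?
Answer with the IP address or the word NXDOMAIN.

Answer: NXDOMAIN

Derivation:
Op 1: insert a.com -> 10.0.0.8 (expiry=0+1=1). clock=0
Op 2: tick 2 -> clock=2. purged={a.com}
Op 3: tick 3 -> clock=5.
Op 4: insert b.com -> 10.0.0.4 (expiry=5+5=10). clock=5
Op 5: tick 1 -> clock=6.
Op 6: tick 4 -> clock=10. purged={b.com}
Op 7: tick 4 -> clock=14.
Op 8: insert b.com -> 10.0.0.6 (expiry=14+9=23). clock=14
Op 9: insert a.com -> 10.0.0.4 (expiry=14+3=17). clock=14
Op 10: tick 1 -> clock=15.
Op 11: tick 4 -> clock=19. purged={a.com}
lookup a.com: not in cache (expired or never inserted)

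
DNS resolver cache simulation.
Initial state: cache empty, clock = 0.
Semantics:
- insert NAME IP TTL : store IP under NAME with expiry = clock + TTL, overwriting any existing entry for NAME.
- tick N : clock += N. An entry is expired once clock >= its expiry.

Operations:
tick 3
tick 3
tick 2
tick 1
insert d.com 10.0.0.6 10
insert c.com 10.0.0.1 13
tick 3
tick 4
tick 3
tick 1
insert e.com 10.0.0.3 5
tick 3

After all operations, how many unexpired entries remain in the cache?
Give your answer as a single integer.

Answer: 1

Derivation:
Op 1: tick 3 -> clock=3.
Op 2: tick 3 -> clock=6.
Op 3: tick 2 -> clock=8.
Op 4: tick 1 -> clock=9.
Op 5: insert d.com -> 10.0.0.6 (expiry=9+10=19). clock=9
Op 6: insert c.com -> 10.0.0.1 (expiry=9+13=22). clock=9
Op 7: tick 3 -> clock=12.
Op 8: tick 4 -> clock=16.
Op 9: tick 3 -> clock=19. purged={d.com}
Op 10: tick 1 -> clock=20.
Op 11: insert e.com -> 10.0.0.3 (expiry=20+5=25). clock=20
Op 12: tick 3 -> clock=23. purged={c.com}
Final cache (unexpired): {e.com} -> size=1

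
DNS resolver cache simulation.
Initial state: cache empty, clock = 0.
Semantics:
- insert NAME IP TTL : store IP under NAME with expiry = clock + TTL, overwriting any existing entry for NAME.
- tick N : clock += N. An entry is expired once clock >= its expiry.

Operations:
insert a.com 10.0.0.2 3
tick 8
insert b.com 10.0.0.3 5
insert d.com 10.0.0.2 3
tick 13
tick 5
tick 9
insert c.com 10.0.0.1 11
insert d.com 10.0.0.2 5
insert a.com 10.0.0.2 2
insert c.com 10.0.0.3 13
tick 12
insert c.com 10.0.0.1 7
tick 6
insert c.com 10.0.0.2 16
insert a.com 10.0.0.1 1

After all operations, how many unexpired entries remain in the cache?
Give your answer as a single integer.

Op 1: insert a.com -> 10.0.0.2 (expiry=0+3=3). clock=0
Op 2: tick 8 -> clock=8. purged={a.com}
Op 3: insert b.com -> 10.0.0.3 (expiry=8+5=13). clock=8
Op 4: insert d.com -> 10.0.0.2 (expiry=8+3=11). clock=8
Op 5: tick 13 -> clock=21. purged={b.com,d.com}
Op 6: tick 5 -> clock=26.
Op 7: tick 9 -> clock=35.
Op 8: insert c.com -> 10.0.0.1 (expiry=35+11=46). clock=35
Op 9: insert d.com -> 10.0.0.2 (expiry=35+5=40). clock=35
Op 10: insert a.com -> 10.0.0.2 (expiry=35+2=37). clock=35
Op 11: insert c.com -> 10.0.0.3 (expiry=35+13=48). clock=35
Op 12: tick 12 -> clock=47. purged={a.com,d.com}
Op 13: insert c.com -> 10.0.0.1 (expiry=47+7=54). clock=47
Op 14: tick 6 -> clock=53.
Op 15: insert c.com -> 10.0.0.2 (expiry=53+16=69). clock=53
Op 16: insert a.com -> 10.0.0.1 (expiry=53+1=54). clock=53
Final cache (unexpired): {a.com,c.com} -> size=2

Answer: 2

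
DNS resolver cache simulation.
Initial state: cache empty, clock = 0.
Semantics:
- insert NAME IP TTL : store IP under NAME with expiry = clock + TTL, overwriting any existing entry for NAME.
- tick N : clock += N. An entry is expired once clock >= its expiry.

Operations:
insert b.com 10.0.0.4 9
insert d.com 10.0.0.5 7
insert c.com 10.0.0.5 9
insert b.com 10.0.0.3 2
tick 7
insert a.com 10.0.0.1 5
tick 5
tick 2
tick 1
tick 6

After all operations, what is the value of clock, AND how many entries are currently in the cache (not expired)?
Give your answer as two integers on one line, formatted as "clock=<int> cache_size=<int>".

Op 1: insert b.com -> 10.0.0.4 (expiry=0+9=9). clock=0
Op 2: insert d.com -> 10.0.0.5 (expiry=0+7=7). clock=0
Op 3: insert c.com -> 10.0.0.5 (expiry=0+9=9). clock=0
Op 4: insert b.com -> 10.0.0.3 (expiry=0+2=2). clock=0
Op 5: tick 7 -> clock=7. purged={b.com,d.com}
Op 6: insert a.com -> 10.0.0.1 (expiry=7+5=12). clock=7
Op 7: tick 5 -> clock=12. purged={a.com,c.com}
Op 8: tick 2 -> clock=14.
Op 9: tick 1 -> clock=15.
Op 10: tick 6 -> clock=21.
Final clock = 21
Final cache (unexpired): {} -> size=0

Answer: clock=21 cache_size=0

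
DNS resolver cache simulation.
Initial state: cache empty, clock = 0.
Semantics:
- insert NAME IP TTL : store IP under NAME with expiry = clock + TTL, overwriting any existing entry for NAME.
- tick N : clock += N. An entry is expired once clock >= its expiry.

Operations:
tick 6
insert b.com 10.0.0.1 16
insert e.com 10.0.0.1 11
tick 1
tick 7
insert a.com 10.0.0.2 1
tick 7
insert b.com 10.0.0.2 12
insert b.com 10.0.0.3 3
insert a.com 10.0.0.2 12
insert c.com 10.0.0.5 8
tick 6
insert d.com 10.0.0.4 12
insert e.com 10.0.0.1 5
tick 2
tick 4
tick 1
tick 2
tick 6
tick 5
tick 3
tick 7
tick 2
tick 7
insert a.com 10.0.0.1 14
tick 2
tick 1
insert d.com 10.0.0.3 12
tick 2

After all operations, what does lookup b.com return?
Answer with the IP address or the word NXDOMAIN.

Answer: NXDOMAIN

Derivation:
Op 1: tick 6 -> clock=6.
Op 2: insert b.com -> 10.0.0.1 (expiry=6+16=22). clock=6
Op 3: insert e.com -> 10.0.0.1 (expiry=6+11=17). clock=6
Op 4: tick 1 -> clock=7.
Op 5: tick 7 -> clock=14.
Op 6: insert a.com -> 10.0.0.2 (expiry=14+1=15). clock=14
Op 7: tick 7 -> clock=21. purged={a.com,e.com}
Op 8: insert b.com -> 10.0.0.2 (expiry=21+12=33). clock=21
Op 9: insert b.com -> 10.0.0.3 (expiry=21+3=24). clock=21
Op 10: insert a.com -> 10.0.0.2 (expiry=21+12=33). clock=21
Op 11: insert c.com -> 10.0.0.5 (expiry=21+8=29). clock=21
Op 12: tick 6 -> clock=27. purged={b.com}
Op 13: insert d.com -> 10.0.0.4 (expiry=27+12=39). clock=27
Op 14: insert e.com -> 10.0.0.1 (expiry=27+5=32). clock=27
Op 15: tick 2 -> clock=29. purged={c.com}
Op 16: tick 4 -> clock=33. purged={a.com,e.com}
Op 17: tick 1 -> clock=34.
Op 18: tick 2 -> clock=36.
Op 19: tick 6 -> clock=42. purged={d.com}
Op 20: tick 5 -> clock=47.
Op 21: tick 3 -> clock=50.
Op 22: tick 7 -> clock=57.
Op 23: tick 2 -> clock=59.
Op 24: tick 7 -> clock=66.
Op 25: insert a.com -> 10.0.0.1 (expiry=66+14=80). clock=66
Op 26: tick 2 -> clock=68.
Op 27: tick 1 -> clock=69.
Op 28: insert d.com -> 10.0.0.3 (expiry=69+12=81). clock=69
Op 29: tick 2 -> clock=71.
lookup b.com: not in cache (expired or never inserted)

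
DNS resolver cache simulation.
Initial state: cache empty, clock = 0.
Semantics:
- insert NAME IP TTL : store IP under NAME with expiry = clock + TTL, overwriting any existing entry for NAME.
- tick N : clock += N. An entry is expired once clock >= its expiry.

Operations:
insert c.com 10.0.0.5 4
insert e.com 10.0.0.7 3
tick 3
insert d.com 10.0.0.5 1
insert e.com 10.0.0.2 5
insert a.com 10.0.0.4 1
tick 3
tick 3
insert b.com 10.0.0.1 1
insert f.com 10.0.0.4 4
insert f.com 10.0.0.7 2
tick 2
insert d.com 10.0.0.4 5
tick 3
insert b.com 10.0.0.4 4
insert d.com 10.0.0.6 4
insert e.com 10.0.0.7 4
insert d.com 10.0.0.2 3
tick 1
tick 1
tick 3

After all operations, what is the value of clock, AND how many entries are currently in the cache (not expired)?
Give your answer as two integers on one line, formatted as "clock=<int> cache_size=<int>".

Op 1: insert c.com -> 10.0.0.5 (expiry=0+4=4). clock=0
Op 2: insert e.com -> 10.0.0.7 (expiry=0+3=3). clock=0
Op 3: tick 3 -> clock=3. purged={e.com}
Op 4: insert d.com -> 10.0.0.5 (expiry=3+1=4). clock=3
Op 5: insert e.com -> 10.0.0.2 (expiry=3+5=8). clock=3
Op 6: insert a.com -> 10.0.0.4 (expiry=3+1=4). clock=3
Op 7: tick 3 -> clock=6. purged={a.com,c.com,d.com}
Op 8: tick 3 -> clock=9. purged={e.com}
Op 9: insert b.com -> 10.0.0.1 (expiry=9+1=10). clock=9
Op 10: insert f.com -> 10.0.0.4 (expiry=9+4=13). clock=9
Op 11: insert f.com -> 10.0.0.7 (expiry=9+2=11). clock=9
Op 12: tick 2 -> clock=11. purged={b.com,f.com}
Op 13: insert d.com -> 10.0.0.4 (expiry=11+5=16). clock=11
Op 14: tick 3 -> clock=14.
Op 15: insert b.com -> 10.0.0.4 (expiry=14+4=18). clock=14
Op 16: insert d.com -> 10.0.0.6 (expiry=14+4=18). clock=14
Op 17: insert e.com -> 10.0.0.7 (expiry=14+4=18). clock=14
Op 18: insert d.com -> 10.0.0.2 (expiry=14+3=17). clock=14
Op 19: tick 1 -> clock=15.
Op 20: tick 1 -> clock=16.
Op 21: tick 3 -> clock=19. purged={b.com,d.com,e.com}
Final clock = 19
Final cache (unexpired): {} -> size=0

Answer: clock=19 cache_size=0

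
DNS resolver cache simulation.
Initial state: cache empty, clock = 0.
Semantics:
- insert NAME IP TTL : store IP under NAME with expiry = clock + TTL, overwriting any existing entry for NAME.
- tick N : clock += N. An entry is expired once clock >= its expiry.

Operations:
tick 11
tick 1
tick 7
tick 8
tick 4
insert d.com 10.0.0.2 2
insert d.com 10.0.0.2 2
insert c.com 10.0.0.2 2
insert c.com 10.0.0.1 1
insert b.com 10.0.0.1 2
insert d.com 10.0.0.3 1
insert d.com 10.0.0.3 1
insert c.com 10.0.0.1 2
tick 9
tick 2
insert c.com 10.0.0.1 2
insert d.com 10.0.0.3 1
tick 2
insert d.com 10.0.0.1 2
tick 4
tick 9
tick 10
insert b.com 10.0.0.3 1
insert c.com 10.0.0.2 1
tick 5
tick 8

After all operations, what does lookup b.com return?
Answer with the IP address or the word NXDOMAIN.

Op 1: tick 11 -> clock=11.
Op 2: tick 1 -> clock=12.
Op 3: tick 7 -> clock=19.
Op 4: tick 8 -> clock=27.
Op 5: tick 4 -> clock=31.
Op 6: insert d.com -> 10.0.0.2 (expiry=31+2=33). clock=31
Op 7: insert d.com -> 10.0.0.2 (expiry=31+2=33). clock=31
Op 8: insert c.com -> 10.0.0.2 (expiry=31+2=33). clock=31
Op 9: insert c.com -> 10.0.0.1 (expiry=31+1=32). clock=31
Op 10: insert b.com -> 10.0.0.1 (expiry=31+2=33). clock=31
Op 11: insert d.com -> 10.0.0.3 (expiry=31+1=32). clock=31
Op 12: insert d.com -> 10.0.0.3 (expiry=31+1=32). clock=31
Op 13: insert c.com -> 10.0.0.1 (expiry=31+2=33). clock=31
Op 14: tick 9 -> clock=40. purged={b.com,c.com,d.com}
Op 15: tick 2 -> clock=42.
Op 16: insert c.com -> 10.0.0.1 (expiry=42+2=44). clock=42
Op 17: insert d.com -> 10.0.0.3 (expiry=42+1=43). clock=42
Op 18: tick 2 -> clock=44. purged={c.com,d.com}
Op 19: insert d.com -> 10.0.0.1 (expiry=44+2=46). clock=44
Op 20: tick 4 -> clock=48. purged={d.com}
Op 21: tick 9 -> clock=57.
Op 22: tick 10 -> clock=67.
Op 23: insert b.com -> 10.0.0.3 (expiry=67+1=68). clock=67
Op 24: insert c.com -> 10.0.0.2 (expiry=67+1=68). clock=67
Op 25: tick 5 -> clock=72. purged={b.com,c.com}
Op 26: tick 8 -> clock=80.
lookup b.com: not in cache (expired or never inserted)

Answer: NXDOMAIN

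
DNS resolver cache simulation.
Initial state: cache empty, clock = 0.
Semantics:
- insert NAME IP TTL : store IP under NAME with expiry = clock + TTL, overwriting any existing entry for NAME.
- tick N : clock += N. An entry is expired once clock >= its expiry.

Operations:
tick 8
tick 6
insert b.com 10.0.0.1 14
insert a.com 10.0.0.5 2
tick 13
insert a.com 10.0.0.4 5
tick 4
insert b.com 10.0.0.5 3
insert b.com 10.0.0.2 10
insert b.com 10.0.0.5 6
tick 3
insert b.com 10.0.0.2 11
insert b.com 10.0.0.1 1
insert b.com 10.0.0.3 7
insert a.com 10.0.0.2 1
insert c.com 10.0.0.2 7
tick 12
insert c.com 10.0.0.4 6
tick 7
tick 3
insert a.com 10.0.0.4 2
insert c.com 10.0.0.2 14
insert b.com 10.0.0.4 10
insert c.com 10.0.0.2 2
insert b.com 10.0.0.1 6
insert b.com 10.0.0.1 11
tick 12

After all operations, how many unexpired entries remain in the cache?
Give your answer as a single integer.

Answer: 0

Derivation:
Op 1: tick 8 -> clock=8.
Op 2: tick 6 -> clock=14.
Op 3: insert b.com -> 10.0.0.1 (expiry=14+14=28). clock=14
Op 4: insert a.com -> 10.0.0.5 (expiry=14+2=16). clock=14
Op 5: tick 13 -> clock=27. purged={a.com}
Op 6: insert a.com -> 10.0.0.4 (expiry=27+5=32). clock=27
Op 7: tick 4 -> clock=31. purged={b.com}
Op 8: insert b.com -> 10.0.0.5 (expiry=31+3=34). clock=31
Op 9: insert b.com -> 10.0.0.2 (expiry=31+10=41). clock=31
Op 10: insert b.com -> 10.0.0.5 (expiry=31+6=37). clock=31
Op 11: tick 3 -> clock=34. purged={a.com}
Op 12: insert b.com -> 10.0.0.2 (expiry=34+11=45). clock=34
Op 13: insert b.com -> 10.0.0.1 (expiry=34+1=35). clock=34
Op 14: insert b.com -> 10.0.0.3 (expiry=34+7=41). clock=34
Op 15: insert a.com -> 10.0.0.2 (expiry=34+1=35). clock=34
Op 16: insert c.com -> 10.0.0.2 (expiry=34+7=41). clock=34
Op 17: tick 12 -> clock=46. purged={a.com,b.com,c.com}
Op 18: insert c.com -> 10.0.0.4 (expiry=46+6=52). clock=46
Op 19: tick 7 -> clock=53. purged={c.com}
Op 20: tick 3 -> clock=56.
Op 21: insert a.com -> 10.0.0.4 (expiry=56+2=58). clock=56
Op 22: insert c.com -> 10.0.0.2 (expiry=56+14=70). clock=56
Op 23: insert b.com -> 10.0.0.4 (expiry=56+10=66). clock=56
Op 24: insert c.com -> 10.0.0.2 (expiry=56+2=58). clock=56
Op 25: insert b.com -> 10.0.0.1 (expiry=56+6=62). clock=56
Op 26: insert b.com -> 10.0.0.1 (expiry=56+11=67). clock=56
Op 27: tick 12 -> clock=68. purged={a.com,b.com,c.com}
Final cache (unexpired): {} -> size=0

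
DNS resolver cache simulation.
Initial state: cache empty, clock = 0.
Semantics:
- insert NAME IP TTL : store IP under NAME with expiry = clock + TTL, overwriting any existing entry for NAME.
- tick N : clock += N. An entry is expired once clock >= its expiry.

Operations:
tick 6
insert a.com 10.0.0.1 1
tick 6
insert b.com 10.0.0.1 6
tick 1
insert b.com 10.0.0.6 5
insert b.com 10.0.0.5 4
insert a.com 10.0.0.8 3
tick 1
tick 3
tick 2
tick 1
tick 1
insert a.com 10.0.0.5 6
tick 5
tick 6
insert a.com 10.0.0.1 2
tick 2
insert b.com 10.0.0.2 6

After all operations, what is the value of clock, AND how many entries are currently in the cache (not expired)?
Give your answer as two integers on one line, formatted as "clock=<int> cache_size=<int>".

Op 1: tick 6 -> clock=6.
Op 2: insert a.com -> 10.0.0.1 (expiry=6+1=7). clock=6
Op 3: tick 6 -> clock=12. purged={a.com}
Op 4: insert b.com -> 10.0.0.1 (expiry=12+6=18). clock=12
Op 5: tick 1 -> clock=13.
Op 6: insert b.com -> 10.0.0.6 (expiry=13+5=18). clock=13
Op 7: insert b.com -> 10.0.0.5 (expiry=13+4=17). clock=13
Op 8: insert a.com -> 10.0.0.8 (expiry=13+3=16). clock=13
Op 9: tick 1 -> clock=14.
Op 10: tick 3 -> clock=17. purged={a.com,b.com}
Op 11: tick 2 -> clock=19.
Op 12: tick 1 -> clock=20.
Op 13: tick 1 -> clock=21.
Op 14: insert a.com -> 10.0.0.5 (expiry=21+6=27). clock=21
Op 15: tick 5 -> clock=26.
Op 16: tick 6 -> clock=32. purged={a.com}
Op 17: insert a.com -> 10.0.0.1 (expiry=32+2=34). clock=32
Op 18: tick 2 -> clock=34. purged={a.com}
Op 19: insert b.com -> 10.0.0.2 (expiry=34+6=40). clock=34
Final clock = 34
Final cache (unexpired): {b.com} -> size=1

Answer: clock=34 cache_size=1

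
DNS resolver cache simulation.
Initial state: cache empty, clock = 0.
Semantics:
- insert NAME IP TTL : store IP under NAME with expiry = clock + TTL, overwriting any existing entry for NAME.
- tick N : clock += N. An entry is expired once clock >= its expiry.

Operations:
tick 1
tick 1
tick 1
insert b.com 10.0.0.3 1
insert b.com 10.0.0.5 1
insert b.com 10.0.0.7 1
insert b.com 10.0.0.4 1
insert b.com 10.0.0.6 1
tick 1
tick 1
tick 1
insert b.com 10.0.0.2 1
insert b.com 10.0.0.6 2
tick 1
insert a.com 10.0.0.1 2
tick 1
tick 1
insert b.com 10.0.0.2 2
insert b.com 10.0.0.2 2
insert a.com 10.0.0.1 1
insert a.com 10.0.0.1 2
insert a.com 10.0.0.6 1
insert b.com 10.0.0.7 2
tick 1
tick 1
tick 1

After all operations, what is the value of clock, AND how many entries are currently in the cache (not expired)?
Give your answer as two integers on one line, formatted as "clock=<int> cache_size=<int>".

Op 1: tick 1 -> clock=1.
Op 2: tick 1 -> clock=2.
Op 3: tick 1 -> clock=3.
Op 4: insert b.com -> 10.0.0.3 (expiry=3+1=4). clock=3
Op 5: insert b.com -> 10.0.0.5 (expiry=3+1=4). clock=3
Op 6: insert b.com -> 10.0.0.7 (expiry=3+1=4). clock=3
Op 7: insert b.com -> 10.0.0.4 (expiry=3+1=4). clock=3
Op 8: insert b.com -> 10.0.0.6 (expiry=3+1=4). clock=3
Op 9: tick 1 -> clock=4. purged={b.com}
Op 10: tick 1 -> clock=5.
Op 11: tick 1 -> clock=6.
Op 12: insert b.com -> 10.0.0.2 (expiry=6+1=7). clock=6
Op 13: insert b.com -> 10.0.0.6 (expiry=6+2=8). clock=6
Op 14: tick 1 -> clock=7.
Op 15: insert a.com -> 10.0.0.1 (expiry=7+2=9). clock=7
Op 16: tick 1 -> clock=8. purged={b.com}
Op 17: tick 1 -> clock=9. purged={a.com}
Op 18: insert b.com -> 10.0.0.2 (expiry=9+2=11). clock=9
Op 19: insert b.com -> 10.0.0.2 (expiry=9+2=11). clock=9
Op 20: insert a.com -> 10.0.0.1 (expiry=9+1=10). clock=9
Op 21: insert a.com -> 10.0.0.1 (expiry=9+2=11). clock=9
Op 22: insert a.com -> 10.0.0.6 (expiry=9+1=10). clock=9
Op 23: insert b.com -> 10.0.0.7 (expiry=9+2=11). clock=9
Op 24: tick 1 -> clock=10. purged={a.com}
Op 25: tick 1 -> clock=11. purged={b.com}
Op 26: tick 1 -> clock=12.
Final clock = 12
Final cache (unexpired): {} -> size=0

Answer: clock=12 cache_size=0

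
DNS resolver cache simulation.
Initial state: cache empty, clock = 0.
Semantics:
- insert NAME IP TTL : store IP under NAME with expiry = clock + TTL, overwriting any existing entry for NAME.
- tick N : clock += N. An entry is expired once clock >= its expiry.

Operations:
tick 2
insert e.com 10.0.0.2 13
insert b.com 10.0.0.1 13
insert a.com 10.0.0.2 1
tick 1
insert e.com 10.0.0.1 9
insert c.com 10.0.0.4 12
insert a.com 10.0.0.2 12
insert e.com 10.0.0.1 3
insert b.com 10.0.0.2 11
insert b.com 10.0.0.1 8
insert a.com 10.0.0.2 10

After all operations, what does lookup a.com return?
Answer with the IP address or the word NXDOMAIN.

Answer: 10.0.0.2

Derivation:
Op 1: tick 2 -> clock=2.
Op 2: insert e.com -> 10.0.0.2 (expiry=2+13=15). clock=2
Op 3: insert b.com -> 10.0.0.1 (expiry=2+13=15). clock=2
Op 4: insert a.com -> 10.0.0.2 (expiry=2+1=3). clock=2
Op 5: tick 1 -> clock=3. purged={a.com}
Op 6: insert e.com -> 10.0.0.1 (expiry=3+9=12). clock=3
Op 7: insert c.com -> 10.0.0.4 (expiry=3+12=15). clock=3
Op 8: insert a.com -> 10.0.0.2 (expiry=3+12=15). clock=3
Op 9: insert e.com -> 10.0.0.1 (expiry=3+3=6). clock=3
Op 10: insert b.com -> 10.0.0.2 (expiry=3+11=14). clock=3
Op 11: insert b.com -> 10.0.0.1 (expiry=3+8=11). clock=3
Op 12: insert a.com -> 10.0.0.2 (expiry=3+10=13). clock=3
lookup a.com: present, ip=10.0.0.2 expiry=13 > clock=3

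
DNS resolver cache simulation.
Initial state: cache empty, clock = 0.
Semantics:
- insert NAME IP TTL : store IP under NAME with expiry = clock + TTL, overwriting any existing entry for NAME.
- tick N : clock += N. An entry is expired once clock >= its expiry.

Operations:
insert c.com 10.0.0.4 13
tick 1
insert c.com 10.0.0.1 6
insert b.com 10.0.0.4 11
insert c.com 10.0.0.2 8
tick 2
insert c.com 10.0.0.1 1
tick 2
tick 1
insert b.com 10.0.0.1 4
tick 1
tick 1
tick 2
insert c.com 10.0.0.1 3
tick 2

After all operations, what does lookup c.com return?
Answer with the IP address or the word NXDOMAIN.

Answer: 10.0.0.1

Derivation:
Op 1: insert c.com -> 10.0.0.4 (expiry=0+13=13). clock=0
Op 2: tick 1 -> clock=1.
Op 3: insert c.com -> 10.0.0.1 (expiry=1+6=7). clock=1
Op 4: insert b.com -> 10.0.0.4 (expiry=1+11=12). clock=1
Op 5: insert c.com -> 10.0.0.2 (expiry=1+8=9). clock=1
Op 6: tick 2 -> clock=3.
Op 7: insert c.com -> 10.0.0.1 (expiry=3+1=4). clock=3
Op 8: tick 2 -> clock=5. purged={c.com}
Op 9: tick 1 -> clock=6.
Op 10: insert b.com -> 10.0.0.1 (expiry=6+4=10). clock=6
Op 11: tick 1 -> clock=7.
Op 12: tick 1 -> clock=8.
Op 13: tick 2 -> clock=10. purged={b.com}
Op 14: insert c.com -> 10.0.0.1 (expiry=10+3=13). clock=10
Op 15: tick 2 -> clock=12.
lookup c.com: present, ip=10.0.0.1 expiry=13 > clock=12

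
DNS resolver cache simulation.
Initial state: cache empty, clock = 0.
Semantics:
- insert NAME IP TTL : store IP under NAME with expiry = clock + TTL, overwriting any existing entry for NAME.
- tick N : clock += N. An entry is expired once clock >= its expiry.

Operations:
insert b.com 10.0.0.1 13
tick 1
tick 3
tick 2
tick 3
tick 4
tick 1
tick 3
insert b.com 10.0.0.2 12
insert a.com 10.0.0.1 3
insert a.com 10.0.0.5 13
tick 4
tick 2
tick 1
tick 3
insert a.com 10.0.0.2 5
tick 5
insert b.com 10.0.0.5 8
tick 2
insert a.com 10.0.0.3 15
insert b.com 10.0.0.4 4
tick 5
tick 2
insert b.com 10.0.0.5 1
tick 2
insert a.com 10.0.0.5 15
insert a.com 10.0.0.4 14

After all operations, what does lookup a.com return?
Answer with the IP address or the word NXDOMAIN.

Answer: 10.0.0.4

Derivation:
Op 1: insert b.com -> 10.0.0.1 (expiry=0+13=13). clock=0
Op 2: tick 1 -> clock=1.
Op 3: tick 3 -> clock=4.
Op 4: tick 2 -> clock=6.
Op 5: tick 3 -> clock=9.
Op 6: tick 4 -> clock=13. purged={b.com}
Op 7: tick 1 -> clock=14.
Op 8: tick 3 -> clock=17.
Op 9: insert b.com -> 10.0.0.2 (expiry=17+12=29). clock=17
Op 10: insert a.com -> 10.0.0.1 (expiry=17+3=20). clock=17
Op 11: insert a.com -> 10.0.0.5 (expiry=17+13=30). clock=17
Op 12: tick 4 -> clock=21.
Op 13: tick 2 -> clock=23.
Op 14: tick 1 -> clock=24.
Op 15: tick 3 -> clock=27.
Op 16: insert a.com -> 10.0.0.2 (expiry=27+5=32). clock=27
Op 17: tick 5 -> clock=32. purged={a.com,b.com}
Op 18: insert b.com -> 10.0.0.5 (expiry=32+8=40). clock=32
Op 19: tick 2 -> clock=34.
Op 20: insert a.com -> 10.0.0.3 (expiry=34+15=49). clock=34
Op 21: insert b.com -> 10.0.0.4 (expiry=34+4=38). clock=34
Op 22: tick 5 -> clock=39. purged={b.com}
Op 23: tick 2 -> clock=41.
Op 24: insert b.com -> 10.0.0.5 (expiry=41+1=42). clock=41
Op 25: tick 2 -> clock=43. purged={b.com}
Op 26: insert a.com -> 10.0.0.5 (expiry=43+15=58). clock=43
Op 27: insert a.com -> 10.0.0.4 (expiry=43+14=57). clock=43
lookup a.com: present, ip=10.0.0.4 expiry=57 > clock=43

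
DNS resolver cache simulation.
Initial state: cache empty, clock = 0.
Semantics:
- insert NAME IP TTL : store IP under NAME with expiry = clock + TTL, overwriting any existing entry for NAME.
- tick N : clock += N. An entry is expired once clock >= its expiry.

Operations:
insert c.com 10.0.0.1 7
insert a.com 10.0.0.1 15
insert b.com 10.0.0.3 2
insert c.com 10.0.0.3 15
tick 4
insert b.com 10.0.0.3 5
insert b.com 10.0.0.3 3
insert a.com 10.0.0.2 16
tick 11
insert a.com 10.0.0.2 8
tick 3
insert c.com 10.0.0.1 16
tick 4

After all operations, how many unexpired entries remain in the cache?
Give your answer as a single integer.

Op 1: insert c.com -> 10.0.0.1 (expiry=0+7=7). clock=0
Op 2: insert a.com -> 10.0.0.1 (expiry=0+15=15). clock=0
Op 3: insert b.com -> 10.0.0.3 (expiry=0+2=2). clock=0
Op 4: insert c.com -> 10.0.0.3 (expiry=0+15=15). clock=0
Op 5: tick 4 -> clock=4. purged={b.com}
Op 6: insert b.com -> 10.0.0.3 (expiry=4+5=9). clock=4
Op 7: insert b.com -> 10.0.0.3 (expiry=4+3=7). clock=4
Op 8: insert a.com -> 10.0.0.2 (expiry=4+16=20). clock=4
Op 9: tick 11 -> clock=15. purged={b.com,c.com}
Op 10: insert a.com -> 10.0.0.2 (expiry=15+8=23). clock=15
Op 11: tick 3 -> clock=18.
Op 12: insert c.com -> 10.0.0.1 (expiry=18+16=34). clock=18
Op 13: tick 4 -> clock=22.
Final cache (unexpired): {a.com,c.com} -> size=2

Answer: 2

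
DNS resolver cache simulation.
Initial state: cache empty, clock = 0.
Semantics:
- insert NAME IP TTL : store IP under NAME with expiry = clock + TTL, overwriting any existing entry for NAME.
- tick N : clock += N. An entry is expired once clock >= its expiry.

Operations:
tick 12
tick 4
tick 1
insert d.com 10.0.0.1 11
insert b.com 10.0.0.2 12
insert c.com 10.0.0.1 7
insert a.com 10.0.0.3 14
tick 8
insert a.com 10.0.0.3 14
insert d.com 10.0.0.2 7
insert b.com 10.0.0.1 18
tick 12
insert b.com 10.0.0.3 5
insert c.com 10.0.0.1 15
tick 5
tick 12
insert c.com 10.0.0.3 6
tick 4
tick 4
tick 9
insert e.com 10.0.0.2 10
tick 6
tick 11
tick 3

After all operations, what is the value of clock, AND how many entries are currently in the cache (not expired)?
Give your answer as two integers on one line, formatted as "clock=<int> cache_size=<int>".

Op 1: tick 12 -> clock=12.
Op 2: tick 4 -> clock=16.
Op 3: tick 1 -> clock=17.
Op 4: insert d.com -> 10.0.0.1 (expiry=17+11=28). clock=17
Op 5: insert b.com -> 10.0.0.2 (expiry=17+12=29). clock=17
Op 6: insert c.com -> 10.0.0.1 (expiry=17+7=24). clock=17
Op 7: insert a.com -> 10.0.0.3 (expiry=17+14=31). clock=17
Op 8: tick 8 -> clock=25. purged={c.com}
Op 9: insert a.com -> 10.0.0.3 (expiry=25+14=39). clock=25
Op 10: insert d.com -> 10.0.0.2 (expiry=25+7=32). clock=25
Op 11: insert b.com -> 10.0.0.1 (expiry=25+18=43). clock=25
Op 12: tick 12 -> clock=37. purged={d.com}
Op 13: insert b.com -> 10.0.0.3 (expiry=37+5=42). clock=37
Op 14: insert c.com -> 10.0.0.1 (expiry=37+15=52). clock=37
Op 15: tick 5 -> clock=42. purged={a.com,b.com}
Op 16: tick 12 -> clock=54. purged={c.com}
Op 17: insert c.com -> 10.0.0.3 (expiry=54+6=60). clock=54
Op 18: tick 4 -> clock=58.
Op 19: tick 4 -> clock=62. purged={c.com}
Op 20: tick 9 -> clock=71.
Op 21: insert e.com -> 10.0.0.2 (expiry=71+10=81). clock=71
Op 22: tick 6 -> clock=77.
Op 23: tick 11 -> clock=88. purged={e.com}
Op 24: tick 3 -> clock=91.
Final clock = 91
Final cache (unexpired): {} -> size=0

Answer: clock=91 cache_size=0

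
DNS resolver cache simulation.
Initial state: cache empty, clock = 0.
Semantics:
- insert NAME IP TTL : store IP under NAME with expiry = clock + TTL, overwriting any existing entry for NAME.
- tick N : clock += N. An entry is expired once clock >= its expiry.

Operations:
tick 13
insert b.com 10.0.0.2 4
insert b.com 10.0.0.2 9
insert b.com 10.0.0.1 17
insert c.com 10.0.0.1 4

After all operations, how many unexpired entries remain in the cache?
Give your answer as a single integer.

Answer: 2

Derivation:
Op 1: tick 13 -> clock=13.
Op 2: insert b.com -> 10.0.0.2 (expiry=13+4=17). clock=13
Op 3: insert b.com -> 10.0.0.2 (expiry=13+9=22). clock=13
Op 4: insert b.com -> 10.0.0.1 (expiry=13+17=30). clock=13
Op 5: insert c.com -> 10.0.0.1 (expiry=13+4=17). clock=13
Final cache (unexpired): {b.com,c.com} -> size=2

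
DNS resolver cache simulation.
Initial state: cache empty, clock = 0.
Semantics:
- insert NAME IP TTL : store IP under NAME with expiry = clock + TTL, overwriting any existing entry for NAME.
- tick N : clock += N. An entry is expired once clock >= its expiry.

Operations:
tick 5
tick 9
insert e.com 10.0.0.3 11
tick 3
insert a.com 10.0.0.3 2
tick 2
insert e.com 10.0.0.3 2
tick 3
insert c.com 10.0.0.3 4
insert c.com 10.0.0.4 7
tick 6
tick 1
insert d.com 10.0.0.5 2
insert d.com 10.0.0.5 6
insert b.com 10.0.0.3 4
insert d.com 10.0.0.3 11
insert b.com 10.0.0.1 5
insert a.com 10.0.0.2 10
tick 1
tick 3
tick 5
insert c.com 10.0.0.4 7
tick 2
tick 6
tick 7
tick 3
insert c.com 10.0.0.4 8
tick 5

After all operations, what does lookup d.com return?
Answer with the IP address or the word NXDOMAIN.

Op 1: tick 5 -> clock=5.
Op 2: tick 9 -> clock=14.
Op 3: insert e.com -> 10.0.0.3 (expiry=14+11=25). clock=14
Op 4: tick 3 -> clock=17.
Op 5: insert a.com -> 10.0.0.3 (expiry=17+2=19). clock=17
Op 6: tick 2 -> clock=19. purged={a.com}
Op 7: insert e.com -> 10.0.0.3 (expiry=19+2=21). clock=19
Op 8: tick 3 -> clock=22. purged={e.com}
Op 9: insert c.com -> 10.0.0.3 (expiry=22+4=26). clock=22
Op 10: insert c.com -> 10.0.0.4 (expiry=22+7=29). clock=22
Op 11: tick 6 -> clock=28.
Op 12: tick 1 -> clock=29. purged={c.com}
Op 13: insert d.com -> 10.0.0.5 (expiry=29+2=31). clock=29
Op 14: insert d.com -> 10.0.0.5 (expiry=29+6=35). clock=29
Op 15: insert b.com -> 10.0.0.3 (expiry=29+4=33). clock=29
Op 16: insert d.com -> 10.0.0.3 (expiry=29+11=40). clock=29
Op 17: insert b.com -> 10.0.0.1 (expiry=29+5=34). clock=29
Op 18: insert a.com -> 10.0.0.2 (expiry=29+10=39). clock=29
Op 19: tick 1 -> clock=30.
Op 20: tick 3 -> clock=33.
Op 21: tick 5 -> clock=38. purged={b.com}
Op 22: insert c.com -> 10.0.0.4 (expiry=38+7=45). clock=38
Op 23: tick 2 -> clock=40. purged={a.com,d.com}
Op 24: tick 6 -> clock=46. purged={c.com}
Op 25: tick 7 -> clock=53.
Op 26: tick 3 -> clock=56.
Op 27: insert c.com -> 10.0.0.4 (expiry=56+8=64). clock=56
Op 28: tick 5 -> clock=61.
lookup d.com: not in cache (expired or never inserted)

Answer: NXDOMAIN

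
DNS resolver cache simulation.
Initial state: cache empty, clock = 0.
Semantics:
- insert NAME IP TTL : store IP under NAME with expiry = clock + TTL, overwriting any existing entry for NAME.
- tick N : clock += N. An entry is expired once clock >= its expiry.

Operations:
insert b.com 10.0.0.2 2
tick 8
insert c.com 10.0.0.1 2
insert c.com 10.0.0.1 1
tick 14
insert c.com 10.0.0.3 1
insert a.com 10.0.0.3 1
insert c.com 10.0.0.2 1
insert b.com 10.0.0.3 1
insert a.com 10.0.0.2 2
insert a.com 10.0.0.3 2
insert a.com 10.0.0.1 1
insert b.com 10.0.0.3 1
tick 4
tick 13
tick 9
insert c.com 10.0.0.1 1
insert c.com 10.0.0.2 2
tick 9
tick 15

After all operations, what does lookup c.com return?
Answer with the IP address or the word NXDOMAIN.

Answer: NXDOMAIN

Derivation:
Op 1: insert b.com -> 10.0.0.2 (expiry=0+2=2). clock=0
Op 2: tick 8 -> clock=8. purged={b.com}
Op 3: insert c.com -> 10.0.0.1 (expiry=8+2=10). clock=8
Op 4: insert c.com -> 10.0.0.1 (expiry=8+1=9). clock=8
Op 5: tick 14 -> clock=22. purged={c.com}
Op 6: insert c.com -> 10.0.0.3 (expiry=22+1=23). clock=22
Op 7: insert a.com -> 10.0.0.3 (expiry=22+1=23). clock=22
Op 8: insert c.com -> 10.0.0.2 (expiry=22+1=23). clock=22
Op 9: insert b.com -> 10.0.0.3 (expiry=22+1=23). clock=22
Op 10: insert a.com -> 10.0.0.2 (expiry=22+2=24). clock=22
Op 11: insert a.com -> 10.0.0.3 (expiry=22+2=24). clock=22
Op 12: insert a.com -> 10.0.0.1 (expiry=22+1=23). clock=22
Op 13: insert b.com -> 10.0.0.3 (expiry=22+1=23). clock=22
Op 14: tick 4 -> clock=26. purged={a.com,b.com,c.com}
Op 15: tick 13 -> clock=39.
Op 16: tick 9 -> clock=48.
Op 17: insert c.com -> 10.0.0.1 (expiry=48+1=49). clock=48
Op 18: insert c.com -> 10.0.0.2 (expiry=48+2=50). clock=48
Op 19: tick 9 -> clock=57. purged={c.com}
Op 20: tick 15 -> clock=72.
lookup c.com: not in cache (expired or never inserted)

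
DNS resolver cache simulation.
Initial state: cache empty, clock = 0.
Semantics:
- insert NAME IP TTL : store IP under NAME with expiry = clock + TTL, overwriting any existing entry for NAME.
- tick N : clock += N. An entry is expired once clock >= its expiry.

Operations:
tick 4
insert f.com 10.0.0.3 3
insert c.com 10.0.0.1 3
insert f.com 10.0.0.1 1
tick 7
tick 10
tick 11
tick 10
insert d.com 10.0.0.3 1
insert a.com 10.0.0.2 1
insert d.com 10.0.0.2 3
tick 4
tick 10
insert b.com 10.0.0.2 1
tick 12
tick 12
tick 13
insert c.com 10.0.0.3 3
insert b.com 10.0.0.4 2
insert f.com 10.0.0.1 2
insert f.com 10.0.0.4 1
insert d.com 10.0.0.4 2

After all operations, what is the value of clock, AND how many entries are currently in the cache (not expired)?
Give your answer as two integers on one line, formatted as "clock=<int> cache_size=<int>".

Answer: clock=93 cache_size=4

Derivation:
Op 1: tick 4 -> clock=4.
Op 2: insert f.com -> 10.0.0.3 (expiry=4+3=7). clock=4
Op 3: insert c.com -> 10.0.0.1 (expiry=4+3=7). clock=4
Op 4: insert f.com -> 10.0.0.1 (expiry=4+1=5). clock=4
Op 5: tick 7 -> clock=11. purged={c.com,f.com}
Op 6: tick 10 -> clock=21.
Op 7: tick 11 -> clock=32.
Op 8: tick 10 -> clock=42.
Op 9: insert d.com -> 10.0.0.3 (expiry=42+1=43). clock=42
Op 10: insert a.com -> 10.0.0.2 (expiry=42+1=43). clock=42
Op 11: insert d.com -> 10.0.0.2 (expiry=42+3=45). clock=42
Op 12: tick 4 -> clock=46. purged={a.com,d.com}
Op 13: tick 10 -> clock=56.
Op 14: insert b.com -> 10.0.0.2 (expiry=56+1=57). clock=56
Op 15: tick 12 -> clock=68. purged={b.com}
Op 16: tick 12 -> clock=80.
Op 17: tick 13 -> clock=93.
Op 18: insert c.com -> 10.0.0.3 (expiry=93+3=96). clock=93
Op 19: insert b.com -> 10.0.0.4 (expiry=93+2=95). clock=93
Op 20: insert f.com -> 10.0.0.1 (expiry=93+2=95). clock=93
Op 21: insert f.com -> 10.0.0.4 (expiry=93+1=94). clock=93
Op 22: insert d.com -> 10.0.0.4 (expiry=93+2=95). clock=93
Final clock = 93
Final cache (unexpired): {b.com,c.com,d.com,f.com} -> size=4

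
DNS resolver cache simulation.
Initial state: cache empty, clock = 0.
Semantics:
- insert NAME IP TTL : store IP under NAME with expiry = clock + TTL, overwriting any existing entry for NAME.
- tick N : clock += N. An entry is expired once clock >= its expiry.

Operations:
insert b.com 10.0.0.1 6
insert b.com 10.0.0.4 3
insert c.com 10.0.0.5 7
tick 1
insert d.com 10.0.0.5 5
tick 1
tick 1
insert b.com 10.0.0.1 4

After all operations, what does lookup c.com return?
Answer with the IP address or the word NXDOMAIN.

Answer: 10.0.0.5

Derivation:
Op 1: insert b.com -> 10.0.0.1 (expiry=0+6=6). clock=0
Op 2: insert b.com -> 10.0.0.4 (expiry=0+3=3). clock=0
Op 3: insert c.com -> 10.0.0.5 (expiry=0+7=7). clock=0
Op 4: tick 1 -> clock=1.
Op 5: insert d.com -> 10.0.0.5 (expiry=1+5=6). clock=1
Op 6: tick 1 -> clock=2.
Op 7: tick 1 -> clock=3. purged={b.com}
Op 8: insert b.com -> 10.0.0.1 (expiry=3+4=7). clock=3
lookup c.com: present, ip=10.0.0.5 expiry=7 > clock=3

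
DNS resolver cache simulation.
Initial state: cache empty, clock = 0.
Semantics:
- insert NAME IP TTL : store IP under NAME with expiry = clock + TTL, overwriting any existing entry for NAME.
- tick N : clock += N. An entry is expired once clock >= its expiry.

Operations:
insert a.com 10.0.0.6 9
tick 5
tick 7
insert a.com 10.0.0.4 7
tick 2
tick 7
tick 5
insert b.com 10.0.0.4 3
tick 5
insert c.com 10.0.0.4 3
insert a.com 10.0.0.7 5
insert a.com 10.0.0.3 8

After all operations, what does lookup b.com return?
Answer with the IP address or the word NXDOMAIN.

Answer: NXDOMAIN

Derivation:
Op 1: insert a.com -> 10.0.0.6 (expiry=0+9=9). clock=0
Op 2: tick 5 -> clock=5.
Op 3: tick 7 -> clock=12. purged={a.com}
Op 4: insert a.com -> 10.0.0.4 (expiry=12+7=19). clock=12
Op 5: tick 2 -> clock=14.
Op 6: tick 7 -> clock=21. purged={a.com}
Op 7: tick 5 -> clock=26.
Op 8: insert b.com -> 10.0.0.4 (expiry=26+3=29). clock=26
Op 9: tick 5 -> clock=31. purged={b.com}
Op 10: insert c.com -> 10.0.0.4 (expiry=31+3=34). clock=31
Op 11: insert a.com -> 10.0.0.7 (expiry=31+5=36). clock=31
Op 12: insert a.com -> 10.0.0.3 (expiry=31+8=39). clock=31
lookup b.com: not in cache (expired or never inserted)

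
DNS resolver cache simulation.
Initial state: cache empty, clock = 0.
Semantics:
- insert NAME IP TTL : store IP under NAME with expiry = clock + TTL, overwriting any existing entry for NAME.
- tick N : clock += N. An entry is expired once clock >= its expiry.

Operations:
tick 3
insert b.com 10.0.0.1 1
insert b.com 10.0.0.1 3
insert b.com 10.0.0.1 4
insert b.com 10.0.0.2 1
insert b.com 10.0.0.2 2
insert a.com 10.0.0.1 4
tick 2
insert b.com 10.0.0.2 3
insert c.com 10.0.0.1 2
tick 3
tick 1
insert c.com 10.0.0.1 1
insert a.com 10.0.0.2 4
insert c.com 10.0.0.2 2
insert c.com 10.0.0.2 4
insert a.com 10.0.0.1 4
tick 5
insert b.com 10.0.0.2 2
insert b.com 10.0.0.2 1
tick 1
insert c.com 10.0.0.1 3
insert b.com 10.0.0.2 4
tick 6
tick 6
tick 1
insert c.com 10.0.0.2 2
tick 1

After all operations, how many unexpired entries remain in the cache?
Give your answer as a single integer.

Answer: 1

Derivation:
Op 1: tick 3 -> clock=3.
Op 2: insert b.com -> 10.0.0.1 (expiry=3+1=4). clock=3
Op 3: insert b.com -> 10.0.0.1 (expiry=3+3=6). clock=3
Op 4: insert b.com -> 10.0.0.1 (expiry=3+4=7). clock=3
Op 5: insert b.com -> 10.0.0.2 (expiry=3+1=4). clock=3
Op 6: insert b.com -> 10.0.0.2 (expiry=3+2=5). clock=3
Op 7: insert a.com -> 10.0.0.1 (expiry=3+4=7). clock=3
Op 8: tick 2 -> clock=5. purged={b.com}
Op 9: insert b.com -> 10.0.0.2 (expiry=5+3=8). clock=5
Op 10: insert c.com -> 10.0.0.1 (expiry=5+2=7). clock=5
Op 11: tick 3 -> clock=8. purged={a.com,b.com,c.com}
Op 12: tick 1 -> clock=9.
Op 13: insert c.com -> 10.0.0.1 (expiry=9+1=10). clock=9
Op 14: insert a.com -> 10.0.0.2 (expiry=9+4=13). clock=9
Op 15: insert c.com -> 10.0.0.2 (expiry=9+2=11). clock=9
Op 16: insert c.com -> 10.0.0.2 (expiry=9+4=13). clock=9
Op 17: insert a.com -> 10.0.0.1 (expiry=9+4=13). clock=9
Op 18: tick 5 -> clock=14. purged={a.com,c.com}
Op 19: insert b.com -> 10.0.0.2 (expiry=14+2=16). clock=14
Op 20: insert b.com -> 10.0.0.2 (expiry=14+1=15). clock=14
Op 21: tick 1 -> clock=15. purged={b.com}
Op 22: insert c.com -> 10.0.0.1 (expiry=15+3=18). clock=15
Op 23: insert b.com -> 10.0.0.2 (expiry=15+4=19). clock=15
Op 24: tick 6 -> clock=21. purged={b.com,c.com}
Op 25: tick 6 -> clock=27.
Op 26: tick 1 -> clock=28.
Op 27: insert c.com -> 10.0.0.2 (expiry=28+2=30). clock=28
Op 28: tick 1 -> clock=29.
Final cache (unexpired): {c.com} -> size=1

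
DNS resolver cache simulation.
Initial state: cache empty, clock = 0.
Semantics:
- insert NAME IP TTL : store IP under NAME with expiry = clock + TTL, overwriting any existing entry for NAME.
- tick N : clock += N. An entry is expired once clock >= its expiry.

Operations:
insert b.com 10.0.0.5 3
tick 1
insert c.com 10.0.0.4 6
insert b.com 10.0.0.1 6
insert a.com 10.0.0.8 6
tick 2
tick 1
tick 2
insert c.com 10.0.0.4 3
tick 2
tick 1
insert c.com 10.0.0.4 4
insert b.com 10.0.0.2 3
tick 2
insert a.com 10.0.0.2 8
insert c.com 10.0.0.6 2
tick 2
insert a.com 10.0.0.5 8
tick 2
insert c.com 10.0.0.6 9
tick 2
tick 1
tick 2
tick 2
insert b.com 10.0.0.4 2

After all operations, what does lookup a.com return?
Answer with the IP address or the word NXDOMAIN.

Answer: NXDOMAIN

Derivation:
Op 1: insert b.com -> 10.0.0.5 (expiry=0+3=3). clock=0
Op 2: tick 1 -> clock=1.
Op 3: insert c.com -> 10.0.0.4 (expiry=1+6=7). clock=1
Op 4: insert b.com -> 10.0.0.1 (expiry=1+6=7). clock=1
Op 5: insert a.com -> 10.0.0.8 (expiry=1+6=7). clock=1
Op 6: tick 2 -> clock=3.
Op 7: tick 1 -> clock=4.
Op 8: tick 2 -> clock=6.
Op 9: insert c.com -> 10.0.0.4 (expiry=6+3=9). clock=6
Op 10: tick 2 -> clock=8. purged={a.com,b.com}
Op 11: tick 1 -> clock=9. purged={c.com}
Op 12: insert c.com -> 10.0.0.4 (expiry=9+4=13). clock=9
Op 13: insert b.com -> 10.0.0.2 (expiry=9+3=12). clock=9
Op 14: tick 2 -> clock=11.
Op 15: insert a.com -> 10.0.0.2 (expiry=11+8=19). clock=11
Op 16: insert c.com -> 10.0.0.6 (expiry=11+2=13). clock=11
Op 17: tick 2 -> clock=13. purged={b.com,c.com}
Op 18: insert a.com -> 10.0.0.5 (expiry=13+8=21). clock=13
Op 19: tick 2 -> clock=15.
Op 20: insert c.com -> 10.0.0.6 (expiry=15+9=24). clock=15
Op 21: tick 2 -> clock=17.
Op 22: tick 1 -> clock=18.
Op 23: tick 2 -> clock=20.
Op 24: tick 2 -> clock=22. purged={a.com}
Op 25: insert b.com -> 10.0.0.4 (expiry=22+2=24). clock=22
lookup a.com: not in cache (expired or never inserted)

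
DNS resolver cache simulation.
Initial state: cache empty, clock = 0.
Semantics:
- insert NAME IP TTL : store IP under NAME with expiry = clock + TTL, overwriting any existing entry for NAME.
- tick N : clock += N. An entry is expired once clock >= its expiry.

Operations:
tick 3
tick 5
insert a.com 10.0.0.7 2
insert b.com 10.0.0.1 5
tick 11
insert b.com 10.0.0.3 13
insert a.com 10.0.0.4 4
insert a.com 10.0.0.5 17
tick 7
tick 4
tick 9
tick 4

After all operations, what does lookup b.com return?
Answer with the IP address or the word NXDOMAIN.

Op 1: tick 3 -> clock=3.
Op 2: tick 5 -> clock=8.
Op 3: insert a.com -> 10.0.0.7 (expiry=8+2=10). clock=8
Op 4: insert b.com -> 10.0.0.1 (expiry=8+5=13). clock=8
Op 5: tick 11 -> clock=19. purged={a.com,b.com}
Op 6: insert b.com -> 10.0.0.3 (expiry=19+13=32). clock=19
Op 7: insert a.com -> 10.0.0.4 (expiry=19+4=23). clock=19
Op 8: insert a.com -> 10.0.0.5 (expiry=19+17=36). clock=19
Op 9: tick 7 -> clock=26.
Op 10: tick 4 -> clock=30.
Op 11: tick 9 -> clock=39. purged={a.com,b.com}
Op 12: tick 4 -> clock=43.
lookup b.com: not in cache (expired or never inserted)

Answer: NXDOMAIN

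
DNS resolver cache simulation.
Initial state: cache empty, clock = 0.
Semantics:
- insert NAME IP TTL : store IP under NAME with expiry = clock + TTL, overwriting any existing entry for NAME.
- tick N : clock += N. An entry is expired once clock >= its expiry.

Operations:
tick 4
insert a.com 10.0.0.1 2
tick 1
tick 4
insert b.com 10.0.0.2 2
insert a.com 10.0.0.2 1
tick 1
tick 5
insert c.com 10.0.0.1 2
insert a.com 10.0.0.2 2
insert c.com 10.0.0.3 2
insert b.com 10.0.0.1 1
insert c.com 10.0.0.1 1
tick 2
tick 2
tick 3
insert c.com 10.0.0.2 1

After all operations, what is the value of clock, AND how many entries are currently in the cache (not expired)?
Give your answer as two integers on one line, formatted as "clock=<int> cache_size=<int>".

Op 1: tick 4 -> clock=4.
Op 2: insert a.com -> 10.0.0.1 (expiry=4+2=6). clock=4
Op 3: tick 1 -> clock=5.
Op 4: tick 4 -> clock=9. purged={a.com}
Op 5: insert b.com -> 10.0.0.2 (expiry=9+2=11). clock=9
Op 6: insert a.com -> 10.0.0.2 (expiry=9+1=10). clock=9
Op 7: tick 1 -> clock=10. purged={a.com}
Op 8: tick 5 -> clock=15. purged={b.com}
Op 9: insert c.com -> 10.0.0.1 (expiry=15+2=17). clock=15
Op 10: insert a.com -> 10.0.0.2 (expiry=15+2=17). clock=15
Op 11: insert c.com -> 10.0.0.3 (expiry=15+2=17). clock=15
Op 12: insert b.com -> 10.0.0.1 (expiry=15+1=16). clock=15
Op 13: insert c.com -> 10.0.0.1 (expiry=15+1=16). clock=15
Op 14: tick 2 -> clock=17. purged={a.com,b.com,c.com}
Op 15: tick 2 -> clock=19.
Op 16: tick 3 -> clock=22.
Op 17: insert c.com -> 10.0.0.2 (expiry=22+1=23). clock=22
Final clock = 22
Final cache (unexpired): {c.com} -> size=1

Answer: clock=22 cache_size=1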